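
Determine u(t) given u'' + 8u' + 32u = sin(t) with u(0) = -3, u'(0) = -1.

Characteristic equation r² + 8r + 32 = 0 has discriminant (8)² - 4·(32) = -64 < 0, so r = -4 ± 4i.
Hence u_h = C1*cos(4*t)*exp(-4*t) + C2*exp(-4*t)*sin(4*t).
Try u_p = A*cos(t) + B*sin(t). Substituting and equating the coefficients of cos(t) and sin(t) gives A = -8/1025, B = 31/1025, so u_p = -8*cos(t)/1025 + 31*sin(t)/1025.
General solution: u = -8*cos(t)/1025 + 31*sin(t)/1025 + C1*cos(4*t)*exp(-4*t) + C2*exp(-4*t)*sin(4*t).
Apply the initial conditions: u(0) = -8/1025 + C1 = -3 and u'(0) = 31/1025 - 4*C1 + 4*C2 = -1. Solving gives C1 = -3067/1025, C2 = -3331/1025.

u = -8*cos(t)/1025 + 31*sin(t)/1025 - 3331*exp(-4*t)*sin(4*t)/1025 - 3067*cos(4*t)*exp(-4*t)/1025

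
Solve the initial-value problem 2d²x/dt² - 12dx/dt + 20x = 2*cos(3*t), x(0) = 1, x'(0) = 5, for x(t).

Divide through by 2: x'' - 6x' + 10x = cos(3*t).
Characteristic equation r² - 6r + 10 = 0 has discriminant (-6)² - 4·(10) = -4 < 0, so r = 3 ± i.
Hence x_h = C1*cos(t)*exp(3*t) + C2*exp(3*t)*sin(t).
Try x_p = A*cos(3*t) + B*sin(3*t). Substituting and equating the coefficients of cos(3t) and sin(3t) gives A = 1/325, B = -18/325, so x_p = -18*sin(3*t)/325 + cos(3*t)/325.
General solution: x = -18*sin(3*t)/325 + cos(3*t)/325 + C1*cos(t)*exp(3*t) + C2*exp(3*t)*sin(t).
Apply the initial conditions: x(0) = 1/325 + C1 = 1 and x'(0) = -54/325 + C2 + 3*C1 = 5. Solving gives C1 = 324/325, C2 = 707/325.

x = -18*sin(3*t)/325 + cos(3*t)/325 + 324*cos(t)*exp(3*t)/325 + 707*exp(3*t)*sin(t)/325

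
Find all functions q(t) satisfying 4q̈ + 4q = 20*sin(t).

q = C1*cos(t) + C2*sin(t) - 5*t*cos(t)/2

Divide through by 4: q'' + q = 5*sin(t).
Characteristic equation r² + 1 = 0 has discriminant (0)² - 4·(1) = -4 < 0, so r = ± i.
Hence q_h = C1*cos(t) + C2*sin(t).
Since ±1i are characteristic roots, multiply the trial by t. Try q_p = t*(A*cos(t) + B*sin(t)). Substituting and equating the coefficients of cos(t) and sin(t) gives A = -5/2, B = 0, so q_p = -5*t*cos(t)/2.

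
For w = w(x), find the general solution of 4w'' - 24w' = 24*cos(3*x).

Divide through by 4: w'' - 6w' = 6*cos(3*x).
Characteristic equation r² - 6r = 0 factors as (r - 6)r = 0, so r = 6, 0.
Hence w_h = C1*exp(6*x) + C2.
Try w_p = A*cos(3*x) + B*sin(3*x). Substituting and equating the coefficients of cos(3x) and sin(3x) gives A = -2/15, B = -4/15, so w_p = -4*sin(3*x)/15 - 2*cos(3*x)/15.

w = C2 - 4*sin(3*x)/15 - 2*cos(3*x)/15 + C1*exp(6*x)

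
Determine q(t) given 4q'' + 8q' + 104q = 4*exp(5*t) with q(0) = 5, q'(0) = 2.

q = exp(5*t)/61 + 304*cos(5*t)*exp(-t)/61 + 421*exp(-t)*sin(5*t)/305

Divide through by 4: q'' + 2q' + 26q = exp(5*t).
Characteristic equation r² + 2r + 26 = 0 has discriminant (2)² - 4·(26) = -100 < 0, so r = -1 ± 5i.
Hence q_h = C1*cos(5*t)*exp(-t) + C2*exp(-t)*sin(5*t).
Try q_p = A*exp(5*t). Substituting into the equation and dividing by exp(5*t) gives A = 1/61, so q_p = exp(5*t)/61.
General solution: q = exp(5*t)/61 + C1*cos(5*t)*exp(-t) + C2*exp(-t)*sin(5*t).
Apply the initial conditions: q(0) = 1/61 + C1 = 5 and q'(0) = 5/61 - C1 + 5*C2 = 2. Solving gives C1 = 304/61, C2 = 421/305.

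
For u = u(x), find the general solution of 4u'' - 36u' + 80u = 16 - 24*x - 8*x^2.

Divide through by 4: u'' - 9u' + 20u = 4 - 6*x - 2*x^2.
Characteristic equation r² - 9r + 20 = 0 factors as (r - 5)(r - 4) = 0, so r = 5, 4.
Hence u_h = C1*exp(5*x) + C2*exp(4*x).
For the particular solution try u_p = A0 + A1*x + A2*x^2. Substituting and matching coefficients of each power of x gives A0 = 69/2000, A1 = -39/100, A2 = -1/10, so u_p = 69/2000 - 39*x/100 - x^2/10.

u = 69/2000 - 39*x/100 - x**2/10 + C1*exp(5*x) + C2*exp(4*x)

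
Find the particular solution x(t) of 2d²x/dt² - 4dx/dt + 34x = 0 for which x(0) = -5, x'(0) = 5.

Divide through by 2: x'' - 2x' + 17x = 0.
Characteristic equation r² - 2r + 17 = 0 has discriminant (-2)² - 4·(17) = -64 < 0, so r = 1 ± 4i.
Hence x_h = C1*cos(4*t)*exp(t) + C2*exp(t)*sin(4*t).
Apply the initial conditions: x(0) = C1 = -5 and x'(0) = C1 + 4*C2 = 5. Solving gives C1 = -5, C2 = 5/2.

x = -5*cos(4*t)*exp(t) + 5*exp(t)*sin(4*t)/2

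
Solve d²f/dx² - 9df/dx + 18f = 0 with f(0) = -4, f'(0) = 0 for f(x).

Characteristic equation r² - 9r + 18 = 0 factors as (r - 6)(r - 3) = 0, so r = 6, 3.
Hence f_h = C1*exp(6*x) + C2*exp(3*x).
Apply the initial conditions: f(0) = C1 + C2 = -4 and f'(0) = 3*C2 + 6*C1 = 0. Solving gives C1 = 4, C2 = -8.

f = -8*exp(3*x) + 4*exp(6*x)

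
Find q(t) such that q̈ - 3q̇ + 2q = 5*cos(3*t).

q = -9*sin(3*t)/26 - 7*cos(3*t)/26 + C1*exp(2*t) + C2*exp(t)

Characteristic equation r² - 3r + 2 = 0 factors as (r - 2)(r - 1) = 0, so r = 2, 1.
Hence q_h = C1*exp(2*t) + C2*exp(t).
Try q_p = A*cos(3*t) + B*sin(3*t). Substituting and equating the coefficients of cos(3t) and sin(3t) gives A = -7/26, B = -9/26, so q_p = -9*sin(3*t)/26 - 7*cos(3*t)/26.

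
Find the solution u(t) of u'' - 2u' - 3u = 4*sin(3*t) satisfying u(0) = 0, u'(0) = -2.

Characteristic equation r² - 2r - 3 = 0 factors as (r - 3)(r + 1) = 0, so r = 3, -1.
Hence u_h = C1*exp(3*t) + C2*exp(-t).
Try u_p = A*cos(3*t) + B*sin(3*t). Substituting and equating the coefficients of cos(3t) and sin(3t) gives A = 2/15, B = -4/15, so u_p = -4*sin(3*t)/15 + 2*cos(3*t)/15.
General solution: u = -4*sin(3*t)/15 + 2*cos(3*t)/15 + C1*exp(3*t) + C2*exp(-t).
Apply the initial conditions: u(0) = 2/15 + C1 + C2 = 0 and u'(0) = -4/5 - C2 + 3*C1 = -2. Solving gives C1 = -1/3, C2 = 1/5.

u = -4*sin(3*t)/15 - exp(3*t)/3 + exp(-t)/5 + 2*cos(3*t)/15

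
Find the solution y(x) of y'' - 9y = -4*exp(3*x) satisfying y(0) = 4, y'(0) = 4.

Characteristic equation r² - 9 = 0 factors as (r - 3)(r + 3) = 0, so r = 3, -3.
Hence y_h = C1*exp(3*x) + C2*exp(-3*x).
Since exp(3*x) solves the homogeneous equation (r = 3 is a root of multiplicity 1), multiply the trial by x. Try y_p = A*x*exp(3*x). Substituting into the equation and dividing by exp(3*x) gives A = -2/3, so y_p = -2*x*exp(3*x)/3.
General solution: y = C1*exp(3*x) + C2*exp(-3*x) - 2*x*exp(3*x)/3.
Apply the initial conditions: y(0) = C1 + C2 = 4 and y'(0) = -2/3 - 3*C2 + 3*C1 = 4. Solving gives C1 = 25/9, C2 = 11/9.

y = 11*exp(-3*x)/9 + 25*exp(3*x)/9 - 2*x*exp(3*x)/3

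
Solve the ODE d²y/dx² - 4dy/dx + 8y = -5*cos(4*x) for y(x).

y = sin(4*x)/4 + cos(4*x)/8 + C1*cos(2*x)*exp(2*x) + C2*exp(2*x)*sin(2*x)

Characteristic equation r² - 4r + 8 = 0 has discriminant (-4)² - 4·(8) = -16 < 0, so r = 2 ± 2i.
Hence y_h = C1*cos(2*x)*exp(2*x) + C2*exp(2*x)*sin(2*x).
Try y_p = A*cos(4*x) + B*sin(4*x). Substituting and equating the coefficients of cos(4x) and sin(4x) gives A = 1/8, B = 1/4, so y_p = sin(4*x)/4 + cos(4*x)/8.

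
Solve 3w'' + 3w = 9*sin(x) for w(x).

Divide through by 3: w'' + w = 3*sin(x).
Characteristic equation r² + 1 = 0 has discriminant (0)² - 4·(1) = -4 < 0, so r = ± i.
Hence w_h = C1*cos(x) + C2*sin(x).
Since ±1i are characteristic roots, multiply the trial by x. Try w_p = x*(A*cos(x) + B*sin(x)). Substituting and equating the coefficients of cos(x) and sin(x) gives A = -3/2, B = 0, so w_p = -3*x*cos(x)/2.

w = C1*cos(x) + C2*sin(x) - 3*x*cos(x)/2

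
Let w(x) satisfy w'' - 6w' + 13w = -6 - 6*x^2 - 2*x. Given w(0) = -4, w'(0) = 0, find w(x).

w = -1446/2197 - 98*x/169 - 6*x**2/13 - 7342*cos(2*x)*exp(3*x)/2197 + 11650*exp(3*x)*sin(2*x)/2197

Characteristic equation r² - 6r + 13 = 0 has discriminant (-6)² - 4·(13) = -16 < 0, so r = 3 ± 2i.
Hence w_h = C1*cos(2*x)*exp(3*x) + C2*exp(3*x)*sin(2*x).
For the particular solution try w_p = A0 + A1*x + A2*x^2. Substituting and matching coefficients of each power of x gives A0 = -1446/2197, A1 = -98/169, A2 = -6/13, so w_p = -1446/2197 - 98*x/169 - 6*x^2/13.
General solution: w = -1446/2197 - 98*x/169 - 6*x^2/13 + C1*cos(2*x)*exp(3*x) + C2*exp(3*x)*sin(2*x).
Apply the initial conditions: w(0) = -1446/2197 + C1 = -4 and w'(0) = -98/169 + 2*C2 + 3*C1 = 0. Solving gives C1 = -7342/2197, C2 = 11650/2197.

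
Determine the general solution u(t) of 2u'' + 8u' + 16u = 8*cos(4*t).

u = -cos(4*t)/10 + sin(4*t)/5 + C1*cos(2*t)*exp(-2*t) + C2*exp(-2*t)*sin(2*t)

Divide through by 2: u'' + 4u' + 8u = 4*cos(4*t).
Characteristic equation r² + 4r + 8 = 0 has discriminant (4)² - 4·(8) = -16 < 0, so r = -2 ± 2i.
Hence u_h = C1*cos(2*t)*exp(-2*t) + C2*exp(-2*t)*sin(2*t).
Try u_p = A*cos(4*t) + B*sin(4*t). Substituting and equating the coefficients of cos(4t) and sin(4t) gives A = -1/10, B = 1/5, so u_p = -cos(4*t)/10 + sin(4*t)/5.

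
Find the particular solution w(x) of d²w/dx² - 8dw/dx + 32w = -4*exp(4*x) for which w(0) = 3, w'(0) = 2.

w = -exp(4*x)/4 - 5*exp(4*x)*sin(4*x)/2 + 13*cos(4*x)*exp(4*x)/4

Characteristic equation r² - 8r + 32 = 0 has discriminant (-8)² - 4·(32) = -64 < 0, so r = 4 ± 4i.
Hence w_h = C1*cos(4*x)*exp(4*x) + C2*exp(4*x)*sin(4*x).
Try w_p = A*exp(4*x). Substituting into the equation and dividing by exp(4*x) gives A = -1/4, so w_p = -exp(4*x)/4.
General solution: w = -exp(4*x)/4 + C1*cos(4*x)*exp(4*x) + C2*exp(4*x)*sin(4*x).
Apply the initial conditions: w(0) = -1/4 + C1 = 3 and w'(0) = -1 + 4*C1 + 4*C2 = 2. Solving gives C1 = 13/4, C2 = -5/2.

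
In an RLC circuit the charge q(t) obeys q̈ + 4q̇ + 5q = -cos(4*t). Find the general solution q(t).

q = -16*sin(4*t)/377 + 11*cos(4*t)/377 + C1*cos(t)*exp(-2*t) + C2*exp(-2*t)*sin(t)

Characteristic equation r² + 4r + 5 = 0 has discriminant (4)² - 4·(5) = -4 < 0, so r = -2 ± i.
Hence q_h = C1*cos(t)*exp(-2*t) + C2*exp(-2*t)*sin(t).
Try q_p = A*cos(4*t) + B*sin(4*t). Substituting and equating the coefficients of cos(4t) and sin(4t) gives A = 11/377, B = -16/377, so q_p = -16*sin(4*t)/377 + 11*cos(4*t)/377.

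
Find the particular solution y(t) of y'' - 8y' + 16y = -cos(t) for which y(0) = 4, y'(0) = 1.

y = -15*cos(t)/289 + 8*sin(t)/289 + 1171*exp(4*t)/289 - 259*t*exp(4*t)/17

Characteristic equation r² - 8r + 16 = 0 has discriminant (-8)² - 4·(16) = 0, so r = 4 is a repeated root.
Hence y_h = (C1 + C2*t)*exp(4*t).
Try y_p = A*cos(t) + B*sin(t). Substituting and equating the coefficients of cos(t) and sin(t) gives A = -15/289, B = 8/289, so y_p = -15*cos(t)/289 + 8*sin(t)/289.
General solution: y = -15*cos(t)/289 + 8*sin(t)/289 + C1*exp(4*t) + C2*t*exp(4*t).
Apply the initial conditions: y(0) = -15/289 + C1 = 4 and y'(0) = 8/289 + C2 + 4*C1 = 1. Solving gives C1 = 1171/289, C2 = -259/17.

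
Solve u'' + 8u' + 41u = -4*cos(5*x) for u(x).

Characteristic equation r² + 8r + 41 = 0 has discriminant (8)² - 4·(41) = -100 < 0, so r = -4 ± 5i.
Hence u_h = C1*cos(5*x)*exp(-4*x) + C2*exp(-4*x)*sin(5*x).
Try u_p = A*cos(5*x) + B*sin(5*x). Substituting and equating the coefficients of cos(5x) and sin(5x) gives A = -1/29, B = -5/58, so u_p = -5*sin(5*x)/58 - cos(5*x)/29.

u = -5*sin(5*x)/58 - cos(5*x)/29 + C1*cos(5*x)*exp(-4*x) + C2*exp(-4*x)*sin(5*x)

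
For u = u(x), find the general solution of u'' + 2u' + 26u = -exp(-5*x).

u = -exp(-5*x)/41 + C1*cos(5*x)*exp(-x) + C2*exp(-x)*sin(5*x)

Characteristic equation r² + 2r + 26 = 0 has discriminant (2)² - 4·(26) = -100 < 0, so r = -1 ± 5i.
Hence u_h = C1*cos(5*x)*exp(-x) + C2*exp(-x)*sin(5*x).
Try u_p = A*exp(-5*x). Substituting into the equation and dividing by exp(-5*x) gives A = -1/41, so u_p = -exp(-5*x)/41.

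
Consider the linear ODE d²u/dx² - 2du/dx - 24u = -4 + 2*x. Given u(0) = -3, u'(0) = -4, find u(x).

u = 25/144 - 299*exp(6*x)/180 - 121*exp(-4*x)/80 - x/12

Characteristic equation r² - 2r - 24 = 0 factors as (r - 6)(r + 4) = 0, so r = 6, -4.
Hence u_h = C1*exp(6*x) + C2*exp(-4*x).
For the particular solution try u_p = A0 + A1*x. Substituting and matching coefficients of each power of x gives A0 = 25/144, A1 = -1/12, so u_p = 25/144 - x/12.
General solution: u = 25/144 - x/12 + C1*exp(6*x) + C2*exp(-4*x).
Apply the initial conditions: u(0) = 25/144 + C1 + C2 = -3 and u'(0) = -1/12 - 4*C2 + 6*C1 = -4. Solving gives C1 = -299/180, C2 = -121/80.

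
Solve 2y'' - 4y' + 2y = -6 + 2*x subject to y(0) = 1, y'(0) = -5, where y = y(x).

Divide through by 2: y'' - 2y' + y = -3 + x.
Characteristic equation r² - 2r + 1 = 0 has discriminant (-2)² - 4·(1) = 0, so r = 1 is a repeated root.
Hence y_h = (C1 + C2*x)*exp(x).
For the particular solution try y_p = A0 + A1*x. Substituting and matching coefficients of each power of x gives A0 = -1, A1 = 1, so y_p = -1 + x.
General solution: y = -1 + x + C1*exp(x) + C2*x*exp(x).
Apply the initial conditions: y(0) = -1 + C1 = 1 and y'(0) = 1 + C1 + C2 = -5. Solving gives C1 = 2, C2 = -8.

y = -1 + x + 2*exp(x) - 8*x*exp(x)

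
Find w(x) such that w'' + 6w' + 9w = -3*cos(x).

w = -9*sin(x)/50 - 6*cos(x)/25 + C1*exp(-3*x) + C2*x*exp(-3*x)

Characteristic equation r² + 6r + 9 = 0 has discriminant (6)² - 4·(9) = 0, so r = -3 is a repeated root.
Hence w_h = (C1 + C2*x)*exp(-3*x).
Try w_p = A*cos(x) + B*sin(x). Substituting and equating the coefficients of cos(x) and sin(x) gives A = -6/25, B = -9/50, so w_p = -9*sin(x)/50 - 6*cos(x)/25.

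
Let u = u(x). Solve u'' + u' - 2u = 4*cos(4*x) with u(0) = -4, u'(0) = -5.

Characteristic equation r² + r - 2 = 0 factors as (r + 2)(r - 1) = 0, so r = -2, 1.
Hence u_h = C1*exp(-2*x) + C2*exp(x).
Try u_p = A*cos(4*x) + B*sin(4*x). Substituting and equating the coefficients of cos(4x) and sin(4x) gives A = -18/85, B = 4/85, so u_p = -18*cos(4*x)/85 + 4*sin(4*x)/85.
General solution: u = -18*cos(4*x)/85 + 4*sin(4*x)/85 + C1*exp(-2*x) + C2*exp(x).
Apply the initial conditions: u(0) = -18/85 + C1 + C2 = -4 and u'(0) = 16/85 + C2 - 2*C1 = -5. Solving gives C1 = 7/15, C2 = -217/51.

u = -217*exp(x)/51 - 18*cos(4*x)/85 + 4*sin(4*x)/85 + 7*exp(-2*x)/15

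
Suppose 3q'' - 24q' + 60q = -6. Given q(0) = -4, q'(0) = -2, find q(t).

q = -1/10 - 39*cos(2*t)*exp(4*t)/10 + 34*exp(4*t)*sin(2*t)/5

Divide through by 3: q'' - 8q' + 20q = -2.
Characteristic equation r² - 8r + 20 = 0 has discriminant (-8)² - 4·(20) = -16 < 0, so r = 4 ± 2i.
Hence q_h = C1*cos(2*t)*exp(4*t) + C2*exp(4*t)*sin(2*t).
For the particular solution try q_p = A0. Substituting and matching coefficients of each power of t gives A0 = -1/10, so q_p = -1/10.
General solution: q = -1/10 + C1*cos(2*t)*exp(4*t) + C2*exp(4*t)*sin(2*t).
Apply the initial conditions: q(0) = -1/10 + C1 = -4 and q'(0) = 2*C2 + 4*C1 = -2. Solving gives C1 = -39/10, C2 = 34/5.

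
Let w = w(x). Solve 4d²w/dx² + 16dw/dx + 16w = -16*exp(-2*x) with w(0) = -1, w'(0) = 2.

Divide through by 4: w'' + 4w' + 4w = -4*exp(-2*x).
Characteristic equation r² + 4r + 4 = 0 has discriminant (4)² - 4·(4) = 0, so r = -2 is a repeated root.
Hence w_h = (C1 + C2*x)*exp(-2*x).
Since exp(-2*x) solves the homogeneous equation (r = -2 is a root of multiplicity 2), multiply the trial by x^2. Try w_p = A*x^2*exp(-2*x). Substituting into the equation and dividing by exp(-2*x) gives A = -2, so w_p = -2*x^2*exp(-2*x).
General solution: w = C1*exp(-2*x) - 2*x^2*exp(-2*x) + C2*x*exp(-2*x).
Apply the initial conditions: w(0) = C1 = -1 and w'(0) = C2 - 2*C1 = 2. Solving gives C1 = -1, C2 = 0.

w = -exp(-2*x) - 2*x**2*exp(-2*x)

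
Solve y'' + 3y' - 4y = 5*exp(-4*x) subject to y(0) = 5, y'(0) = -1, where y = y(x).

Characteristic equation r² + 3r - 4 = 0 factors as (r + 4)(r - 1) = 0, so r = -4, 1.
Hence y_h = C1*exp(-4*x) + C2*exp(x).
Since exp(-4*x) solves the homogeneous equation (r = -4 is a root of multiplicity 1), multiply the trial by x. Try y_p = A*x*exp(-4*x). Substituting into the equation and dividing by exp(-4*x) gives A = -1, so y_p = -x*exp(-4*x).
General solution: y = C1*exp(-4*x) + C2*exp(x) - x*exp(-4*x).
Apply the initial conditions: y(0) = C1 + C2 = 5 and y'(0) = -1 + C2 - 4*C1 = -1. Solving gives C1 = 1, C2 = 4.

y = 4*exp(x) - x*exp(-4*x) + exp(-4*x)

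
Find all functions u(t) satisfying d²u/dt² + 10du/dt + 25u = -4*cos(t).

Characteristic equation r² + 10r + 25 = 0 has discriminant (10)² - 4·(25) = 0, so r = -5 is a repeated root.
Hence u_h = (C1 + C2*t)*exp(-5*t).
Try u_p = A*cos(t) + B*sin(t). Substituting and equating the coefficients of cos(t) and sin(t) gives A = -24/169, B = -10/169, so u_p = -24*cos(t)/169 - 10*sin(t)/169.

u = -24*cos(t)/169 - 10*sin(t)/169 + C1*exp(-5*t) + C2*t*exp(-5*t)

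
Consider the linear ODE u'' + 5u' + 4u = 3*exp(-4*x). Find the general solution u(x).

u = C1*exp(-x) + C2*exp(-4*x) - x*exp(-4*x)

Characteristic equation r² + 5r + 4 = 0 factors as (r + 1)(r + 4) = 0, so r = -1, -4.
Hence u_h = C1*exp(-x) + C2*exp(-4*x).
Since exp(-4*x) solves the homogeneous equation (r = -4 is a root of multiplicity 1), multiply the trial by x. Try u_p = A*x*exp(-4*x). Substituting into the equation and dividing by exp(-4*x) gives A = -1, so u_p = -x*exp(-4*x).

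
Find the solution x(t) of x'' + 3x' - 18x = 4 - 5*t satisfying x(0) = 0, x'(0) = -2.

x = -19/108 - 11*exp(3*t)/81 + 5*t/18 + 101*exp(-6*t)/324

Characteristic equation r² + 3r - 18 = 0 factors as (r - 3)(r + 6) = 0, so r = 3, -6.
Hence x_h = C1*exp(3*t) + C2*exp(-6*t).
For the particular solution try x_p = A0 + A1*t. Substituting and matching coefficients of each power of t gives A0 = -19/108, A1 = 5/18, so x_p = -19/108 + 5*t/18.
General solution: x = -19/108 + 5*t/18 + C1*exp(3*t) + C2*exp(-6*t).
Apply the initial conditions: x(0) = -19/108 + C1 + C2 = 0 and x'(0) = 5/18 - 6*C2 + 3*C1 = -2. Solving gives C1 = -11/81, C2 = 101/324.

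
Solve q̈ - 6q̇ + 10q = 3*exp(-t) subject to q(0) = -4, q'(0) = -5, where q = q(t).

Characteristic equation r² - 6r + 10 = 0 has discriminant (-6)² - 4·(10) = -4 < 0, so r = 3 ± i.
Hence q_h = C1*cos(t)*exp(3*t) + C2*exp(3*t)*sin(t).
Try q_p = A*exp(-t). Substituting into the equation and dividing by exp(-t) gives A = 3/17, so q_p = 3*exp(-t)/17.
General solution: q = 3*exp(-t)/17 + C1*cos(t)*exp(3*t) + C2*exp(3*t)*sin(t).
Apply the initial conditions: q(0) = 3/17 + C1 = -4 and q'(0) = -3/17 + C2 + 3*C1 = -5. Solving gives C1 = -71/17, C2 = 131/17.

q = 3*exp(-t)/17 - 71*cos(t)*exp(3*t)/17 + 131*exp(3*t)*sin(t)/17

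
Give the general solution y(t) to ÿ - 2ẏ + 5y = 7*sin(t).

y = 7*sin(t)/5 + 7*cos(t)/10 + C1*cos(2*t)*exp(t) + C2*exp(t)*sin(2*t)

Characteristic equation r² - 2r + 5 = 0 has discriminant (-2)² - 4·(5) = -16 < 0, so r = 1 ± 2i.
Hence y_h = C1*cos(2*t)*exp(t) + C2*exp(t)*sin(2*t).
Try y_p = A*cos(t) + B*sin(t). Substituting and equating the coefficients of cos(t) and sin(t) gives A = 7/10, B = 7/5, so y_p = 7*sin(t)/5 + 7*cos(t)/10.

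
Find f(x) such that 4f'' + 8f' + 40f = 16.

f = 2/5 + C1*cos(3*x)*exp(-x) + C2*exp(-x)*sin(3*x)

Divide through by 4: f'' + 2f' + 10f = 4.
Characteristic equation r² + 2r + 10 = 0 has discriminant (2)² - 4·(10) = -36 < 0, so r = -1 ± 3i.
Hence f_h = C1*cos(3*x)*exp(-x) + C2*exp(-x)*sin(3*x).
For the particular solution try f_p = A0. Substituting and matching coefficients of each power of x gives A0 = 2/5, so f_p = 2/5.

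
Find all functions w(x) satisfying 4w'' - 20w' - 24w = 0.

Divide through by 4: w'' - 5w' - 6w = 0.
Characteristic equation r² - 5r - 6 = 0 factors as (r - 6)(r + 1) = 0, so r = 6, -1.
Hence w_h = C1*exp(6*x) + C2*exp(-x).

w = C1*exp(6*x) + C2*exp(-x)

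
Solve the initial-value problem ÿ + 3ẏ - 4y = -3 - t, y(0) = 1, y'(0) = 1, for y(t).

y = 15/16 - 11*exp(-4*t)/80 + t/4 + exp(t)/5

Characteristic equation r² + 3r - 4 = 0 factors as (r - 1)(r + 4) = 0, so r = 1, -4.
Hence y_h = C1*exp(t) + C2*exp(-4*t).
For the particular solution try y_p = A0 + A1*t. Substituting and matching coefficients of each power of t gives A0 = 15/16, A1 = 1/4, so y_p = 15/16 + t/4.
General solution: y = 15/16 + t/4 + C1*exp(t) + C2*exp(-4*t).
Apply the initial conditions: y(0) = 15/16 + C1 + C2 = 1 and y'(0) = 1/4 + C1 - 4*C2 = 1. Solving gives C1 = 1/5, C2 = -11/80.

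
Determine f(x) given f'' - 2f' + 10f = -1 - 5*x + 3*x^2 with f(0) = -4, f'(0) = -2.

f = -59/250 - 19*x/50 + 3*x**2/10 - 941*cos(3*x)*exp(x)/250 + 268*exp(x)*sin(3*x)/375

Characteristic equation r² - 2r + 10 = 0 has discriminant (-2)² - 4·(10) = -36 < 0, so r = 1 ± 3i.
Hence f_h = C1*cos(3*x)*exp(x) + C2*exp(x)*sin(3*x).
For the particular solution try f_p = A0 + A1*x + A2*x^2. Substituting and matching coefficients of each power of x gives A0 = -59/250, A1 = -19/50, A2 = 3/10, so f_p = -59/250 - 19*x/50 + 3*x^2/10.
General solution: f = -59/250 - 19*x/50 + 3*x^2/10 + C1*cos(3*x)*exp(x) + C2*exp(x)*sin(3*x).
Apply the initial conditions: f(0) = -59/250 + C1 = -4 and f'(0) = -19/50 + C1 + 3*C2 = -2. Solving gives C1 = -941/250, C2 = 268/375.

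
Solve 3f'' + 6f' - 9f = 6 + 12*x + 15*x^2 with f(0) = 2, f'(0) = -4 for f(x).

Divide through by 3: f'' + 2f' - 3f = 2 + 4*x + 5*x^2.
Characteristic equation r² + 2r - 3 = 0 factors as (r - 1)(r + 3) = 0, so r = 1, -3.
Hence f_h = C1*exp(x) + C2*exp(-3*x).
For the particular solution try f_p = A0 + A1*x + A2*x^2. Substituting and matching coefficients of each power of x gives A0 = -112/27, A1 = -32/9, A2 = -5/3, so f_p = -112/27 - 32*x/9 - 5*x^2/3.
General solution: f = -112/27 - 32*x/9 - 5*x^2/3 + C1*exp(x) + C2*exp(-3*x).
Apply the initial conditions: f(0) = -112/27 + C1 + C2 = 2 and f'(0) = -32/9 + C1 - 3*C2 = -4. Solving gives C1 = 9/2, C2 = 89/54.

f = -112/27 - 32*x/9 - 5*x**2/3 + 9*exp(x)/2 + 89*exp(-3*x)/54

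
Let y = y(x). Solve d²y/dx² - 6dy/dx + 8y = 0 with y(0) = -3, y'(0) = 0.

y = -6*exp(2*x) + 3*exp(4*x)

Characteristic equation r² - 6r + 8 = 0 factors as (r - 4)(r - 2) = 0, so r = 4, 2.
Hence y_h = C1*exp(4*x) + C2*exp(2*x).
Apply the initial conditions: y(0) = C1 + C2 = -3 and y'(0) = 2*C2 + 4*C1 = 0. Solving gives C1 = 3, C2 = -6.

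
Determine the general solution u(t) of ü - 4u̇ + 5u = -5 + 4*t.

u = -9/25 + 4*t/5 + C1*cos(t)*exp(2*t) + C2*exp(2*t)*sin(t)

Characteristic equation r² - 4r + 5 = 0 has discriminant (-4)² - 4·(5) = -4 < 0, so r = 2 ± i.
Hence u_h = C1*cos(t)*exp(2*t) + C2*exp(2*t)*sin(t).
For the particular solution try u_p = A0 + A1*t. Substituting and matching coefficients of each power of t gives A0 = -9/25, A1 = 4/5, so u_p = -9/25 + 4*t/5.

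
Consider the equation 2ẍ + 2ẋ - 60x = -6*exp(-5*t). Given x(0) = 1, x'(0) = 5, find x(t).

x = -3*exp(-6*t)/11 + 3*exp(-5*t)/10 + 107*exp(5*t)/110

Divide through by 2: x'' + x' - 30x = -3*exp(-5*t).
Characteristic equation r² + r - 30 = 0 factors as (r + 6)(r - 5) = 0, so r = -6, 5.
Hence x_h = C1*exp(-6*t) + C2*exp(5*t).
Try x_p = A*exp(-5*t). Substituting into the equation and dividing by exp(-5*t) gives A = 3/10, so x_p = 3*exp(-5*t)/10.
General solution: x = 3*exp(-5*t)/10 + C1*exp(-6*t) + C2*exp(5*t).
Apply the initial conditions: x(0) = 3/10 + C1 + C2 = 1 and x'(0) = -3/2 - 6*C1 + 5*C2 = 5. Solving gives C1 = -3/11, C2 = 107/110.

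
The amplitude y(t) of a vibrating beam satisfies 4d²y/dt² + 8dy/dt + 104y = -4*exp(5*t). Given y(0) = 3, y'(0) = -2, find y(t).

Divide through by 4: y'' + 2y' + 26y = -exp(5*t).
Characteristic equation r² + 2r + 26 = 0 has discriminant (2)² - 4·(26) = -100 < 0, so r = -1 ± 5i.
Hence y_h = C1*cos(5*t)*exp(-t) + C2*exp(-t)*sin(5*t).
Try y_p = A*exp(5*t). Substituting into the equation and dividing by exp(5*t) gives A = -1/61, so y_p = -exp(5*t)/61.
General solution: y = -exp(5*t)/61 + C1*cos(5*t)*exp(-t) + C2*exp(-t)*sin(5*t).
Apply the initial conditions: y(0) = -1/61 + C1 = 3 and y'(0) = -5/61 - C1 + 5*C2 = -2. Solving gives C1 = 184/61, C2 = 67/305.

y = -exp(5*t)/61 + 67*exp(-t)*sin(5*t)/305 + 184*cos(5*t)*exp(-t)/61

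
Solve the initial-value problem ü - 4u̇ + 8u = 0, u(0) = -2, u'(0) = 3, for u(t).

Characteristic equation r² - 4r + 8 = 0 has discriminant (-4)² - 4·(8) = -16 < 0, so r = 2 ± 2i.
Hence u_h = C1*cos(2*t)*exp(2*t) + C2*exp(2*t)*sin(2*t).
Apply the initial conditions: u(0) = C1 = -2 and u'(0) = 2*C1 + 2*C2 = 3. Solving gives C1 = -2, C2 = 7/2.

u = -2*cos(2*t)*exp(2*t) + 7*exp(2*t)*sin(2*t)/2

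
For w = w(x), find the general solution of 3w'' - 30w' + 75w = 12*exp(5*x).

w = C1*exp(5*x) + 2*x**2*exp(5*x) + C2*x*exp(5*x)

Divide through by 3: w'' - 10w' + 25w = 4*exp(5*x).
Characteristic equation r² - 10r + 25 = 0 has discriminant (-10)² - 4·(25) = 0, so r = 5 is a repeated root.
Hence w_h = (C1 + C2*x)*exp(5*x).
Since exp(5*x) solves the homogeneous equation (r = 5 is a root of multiplicity 2), multiply the trial by x^2. Try w_p = A*x^2*exp(5*x). Substituting into the equation and dividing by exp(5*x) gives A = 2, so w_p = 2*x^2*exp(5*x).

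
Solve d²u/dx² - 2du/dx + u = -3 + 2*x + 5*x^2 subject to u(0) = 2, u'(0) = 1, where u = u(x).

Characteristic equation r² - 2r + 1 = 0 has discriminant (-2)² - 4·(1) = 0, so r = 1 is a repeated root.
Hence u_h = (C1 + C2*x)*exp(x).
For the particular solution try u_p = A0 + A1*x + A2*x^2. Substituting and matching coefficients of each power of x gives A0 = 31, A1 = 22, A2 = 5, so u_p = 31 + 5*x^2 + 22*x.
General solution: u = 31 + 5*x^2 + 22*x + C1*exp(x) + C2*x*exp(x).
Apply the initial conditions: u(0) = 31 + C1 = 2 and u'(0) = 22 + C1 + C2 = 1. Solving gives C1 = -29, C2 = 8.

u = 31 - 29*exp(x) + 5*x**2 + 22*x + 8*x*exp(x)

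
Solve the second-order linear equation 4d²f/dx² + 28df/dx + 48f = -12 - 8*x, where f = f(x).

Divide through by 4: f'' + 7f' + 12f = -3 - 2*x.
Characteristic equation r² + 7r + 12 = 0 factors as (r + 3)(r + 4) = 0, so r = -3, -4.
Hence f_h = C1*exp(-3*x) + C2*exp(-4*x).
For the particular solution try f_p = A0 + A1*x. Substituting and matching coefficients of each power of x gives A0 = -11/72, A1 = -1/6, so f_p = -11/72 - x/6.

f = -11/72 - x/6 + C1*exp(-3*x) + C2*exp(-4*x)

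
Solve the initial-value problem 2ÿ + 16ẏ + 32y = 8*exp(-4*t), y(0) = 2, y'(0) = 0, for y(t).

y = 2*exp(-4*t) + 2*t**2*exp(-4*t) + 8*t*exp(-4*t)

Divide through by 2: y'' + 8y' + 16y = 4*exp(-4*t).
Characteristic equation r² + 8r + 16 = 0 has discriminant (8)² - 4·(16) = 0, so r = -4 is a repeated root.
Hence y_h = (C1 + C2*t)*exp(-4*t).
Since exp(-4*t) solves the homogeneous equation (r = -4 is a root of multiplicity 2), multiply the trial by t^2. Try y_p = A*t^2*exp(-4*t). Substituting into the equation and dividing by exp(-4*t) gives A = 2, so y_p = 2*t^2*exp(-4*t).
General solution: y = C1*exp(-4*t) + 2*t^2*exp(-4*t) + C2*t*exp(-4*t).
Apply the initial conditions: y(0) = C1 = 2 and y'(0) = C2 - 4*C1 = 0. Solving gives C1 = 2, C2 = 8.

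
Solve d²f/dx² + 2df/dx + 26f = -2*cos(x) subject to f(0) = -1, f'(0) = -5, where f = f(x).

f = -50*cos(x)/629 - 4*sin(x)/629 - 744*exp(-x)*sin(5*x)/629 - 579*cos(5*x)*exp(-x)/629

Characteristic equation r² + 2r + 26 = 0 has discriminant (2)² - 4·(26) = -100 < 0, so r = -1 ± 5i.
Hence f_h = C1*cos(5*x)*exp(-x) + C2*exp(-x)*sin(5*x).
Try f_p = A*cos(x) + B*sin(x). Substituting and equating the coefficients of cos(x) and sin(x) gives A = -50/629, B = -4/629, so f_p = -50*cos(x)/629 - 4*sin(x)/629.
General solution: f = -50*cos(x)/629 - 4*sin(x)/629 + C1*cos(5*x)*exp(-x) + C2*exp(-x)*sin(5*x).
Apply the initial conditions: f(0) = -50/629 + C1 = -1 and f'(0) = -4/629 - C1 + 5*C2 = -5. Solving gives C1 = -579/629, C2 = -744/629.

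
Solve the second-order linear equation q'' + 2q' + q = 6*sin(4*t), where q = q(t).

q = -90*sin(4*t)/289 - 48*cos(4*t)/289 + C1*exp(-t) + C2*t*exp(-t)

Characteristic equation r² + 2r + 1 = 0 has discriminant (2)² - 4·(1) = 0, so r = -1 is a repeated root.
Hence q_h = (C1 + C2*t)*exp(-t).
Try q_p = A*cos(4*t) + B*sin(4*t). Substituting and equating the coefficients of cos(4t) and sin(4t) gives A = -48/289, B = -90/289, so q_p = -90*sin(4*t)/289 - 48*cos(4*t)/289.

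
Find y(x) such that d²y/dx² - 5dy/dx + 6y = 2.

y = 1/3 + C1*exp(3*x) + C2*exp(2*x)

Characteristic equation r² - 5r + 6 = 0 factors as (r - 3)(r - 2) = 0, so r = 3, 2.
Hence y_h = C1*exp(3*x) + C2*exp(2*x).
For the particular solution try y_p = A0. Substituting and matching coefficients of each power of x gives A0 = 1/3, so y_p = 1/3.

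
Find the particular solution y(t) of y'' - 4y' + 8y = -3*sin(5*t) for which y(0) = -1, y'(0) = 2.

y = -60*cos(5*t)/689 + 51*sin(5*t)/689 - 629*cos(2*t)*exp(2*t)/689 + 2381*exp(2*t)*sin(2*t)/1378

Characteristic equation r² - 4r + 8 = 0 has discriminant (-4)² - 4·(8) = -16 < 0, so r = 2 ± 2i.
Hence y_h = C1*cos(2*t)*exp(2*t) + C2*exp(2*t)*sin(2*t).
Try y_p = A*cos(5*t) + B*sin(5*t). Substituting and equating the coefficients of cos(5t) and sin(5t) gives A = -60/689, B = 51/689, so y_p = -60*cos(5*t)/689 + 51*sin(5*t)/689.
General solution: y = -60*cos(5*t)/689 + 51*sin(5*t)/689 + C1*cos(2*t)*exp(2*t) + C2*exp(2*t)*sin(2*t).
Apply the initial conditions: y(0) = -60/689 + C1 = -1 and y'(0) = 255/689 + 2*C1 + 2*C2 = 2. Solving gives C1 = -629/689, C2 = 2381/1378.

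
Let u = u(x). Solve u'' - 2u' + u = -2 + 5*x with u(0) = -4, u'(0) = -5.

u = 8 - 12*exp(x) + 5*x + 2*x*exp(x)

Characteristic equation r² - 2r + 1 = 0 has discriminant (-2)² - 4·(1) = 0, so r = 1 is a repeated root.
Hence u_h = (C1 + C2*x)*exp(x).
For the particular solution try u_p = A0 + A1*x. Substituting and matching coefficients of each power of x gives A0 = 8, A1 = 5, so u_p = 8 + 5*x.
General solution: u = 8 + 5*x + C1*exp(x) + C2*x*exp(x).
Apply the initial conditions: u(0) = 8 + C1 = -4 and u'(0) = 5 + C1 + C2 = -5. Solving gives C1 = -12, C2 = 2.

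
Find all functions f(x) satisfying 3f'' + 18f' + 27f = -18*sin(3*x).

Divide through by 3: f'' + 6f' + 9f = -6*sin(3*x).
Characteristic equation r² + 6r + 9 = 0 has discriminant (6)² - 4·(9) = 0, so r = -3 is a repeated root.
Hence f_h = (C1 + C2*x)*exp(-3*x).
Try f_p = A*cos(3*x) + B*sin(3*x). Substituting and equating the coefficients of cos(3x) and sin(3x) gives A = 1/3, B = 0, so f_p = cos(3*x)/3.

f = cos(3*x)/3 + C1*exp(-3*x) + C2*x*exp(-3*x)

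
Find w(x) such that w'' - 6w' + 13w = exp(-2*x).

w = exp(-2*x)/29 + C1*cos(2*x)*exp(3*x) + C2*exp(3*x)*sin(2*x)

Characteristic equation r² - 6r + 13 = 0 has discriminant (-6)² - 4·(13) = -16 < 0, so r = 3 ± 2i.
Hence w_h = C1*cos(2*x)*exp(3*x) + C2*exp(3*x)*sin(2*x).
Try w_p = A*exp(-2*x). Substituting into the equation and dividing by exp(-2*x) gives A = 1/29, so w_p = exp(-2*x)/29.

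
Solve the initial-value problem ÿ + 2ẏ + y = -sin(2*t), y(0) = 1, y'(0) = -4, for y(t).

y = 3*sin(2*t)/25 + 4*cos(2*t)/25 + 21*exp(-t)/25 - 17*t*exp(-t)/5

Characteristic equation r² + 2r + 1 = 0 has discriminant (2)² - 4·(1) = 0, so r = -1 is a repeated root.
Hence y_h = (C1 + C2*t)*exp(-t).
Try y_p = A*cos(2*t) + B*sin(2*t). Substituting and equating the coefficients of cos(2t) and sin(2t) gives A = 4/25, B = 3/25, so y_p = 3*sin(2*t)/25 + 4*cos(2*t)/25.
General solution: y = 3*sin(2*t)/25 + 4*cos(2*t)/25 + C1*exp(-t) + C2*t*exp(-t).
Apply the initial conditions: y(0) = 4/25 + C1 = 1 and y'(0) = 6/25 + C2 - C1 = -4. Solving gives C1 = 21/25, C2 = -17/5.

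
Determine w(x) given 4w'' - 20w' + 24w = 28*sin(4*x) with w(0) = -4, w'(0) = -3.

w = -52*exp(2*x)/5 - 7*sin(4*x)/50 + 7*cos(4*x)/25 + 153*exp(3*x)/25

Divide through by 4: w'' - 5w' + 6w = 7*sin(4*x).
Characteristic equation r² - 5r + 6 = 0 factors as (r - 3)(r - 2) = 0, so r = 3, 2.
Hence w_h = C1*exp(3*x) + C2*exp(2*x).
Try w_p = A*cos(4*x) + B*sin(4*x). Substituting and equating the coefficients of cos(4x) and sin(4x) gives A = 7/25, B = -7/50, so w_p = -7*sin(4*x)/50 + 7*cos(4*x)/25.
General solution: w = -7*sin(4*x)/50 + 7*cos(4*x)/25 + C1*exp(3*x) + C2*exp(2*x).
Apply the initial conditions: w(0) = 7/25 + C1 + C2 = -4 and w'(0) = -14/25 + 2*C2 + 3*C1 = -3. Solving gives C1 = 153/25, C2 = -52/5.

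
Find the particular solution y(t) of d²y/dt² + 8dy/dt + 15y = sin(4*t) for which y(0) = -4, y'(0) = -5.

y = -621*exp(-3*t)/50 - 32*cos(4*t)/1025 - sin(4*t)/1025 + 693*exp(-5*t)/82

Characteristic equation r² + 8r + 15 = 0 factors as (r + 3)(r + 5) = 0, so r = -3, -5.
Hence y_h = C1*exp(-3*t) + C2*exp(-5*t).
Try y_p = A*cos(4*t) + B*sin(4*t). Substituting and equating the coefficients of cos(4t) and sin(4t) gives A = -32/1025, B = -1/1025, so y_p = -32*cos(4*t)/1025 - sin(4*t)/1025.
General solution: y = -32*cos(4*t)/1025 - sin(4*t)/1025 + C1*exp(-3*t) + C2*exp(-5*t).
Apply the initial conditions: y(0) = -32/1025 + C1 + C2 = -4 and y'(0) = -4/1025 - 5*C2 - 3*C1 = -5. Solving gives C1 = -621/50, C2 = 693/82.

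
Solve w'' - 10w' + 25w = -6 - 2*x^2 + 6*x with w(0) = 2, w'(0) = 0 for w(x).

Characteristic equation r² - 10r + 25 = 0 has discriminant (-10)² - 4·(25) = 0, so r = 5 is a repeated root.
Hence w_h = (C1 + C2*x)*exp(5*x).
For the particular solution try w_p = A0 + A1*x + A2*x^2. Substituting and matching coefficients of each power of x gives A0 = -102/625, A1 = 22/125, A2 = -2/25, so w_p = -102/625 - 2*x^2/25 + 22*x/125.
General solution: w = -102/625 - 2*x^2/25 + 22*x/125 + C1*exp(5*x) + C2*x*exp(5*x).
Apply the initial conditions: w(0) = -102/625 + C1 = 2 and w'(0) = 22/125 + C2 + 5*C1 = 0. Solving gives C1 = 1352/625, C2 = -1374/125.

w = -102/625 - 2*x**2/25 + 22*x/125 + 1352*exp(5*x)/625 - 1374*x*exp(5*x)/125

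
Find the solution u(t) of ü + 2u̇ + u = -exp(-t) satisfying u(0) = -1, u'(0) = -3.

u = -exp(-t) - 4*t*exp(-t) - t**2*exp(-t)/2

Characteristic equation r² + 2r + 1 = 0 has discriminant (2)² - 4·(1) = 0, so r = -1 is a repeated root.
Hence u_h = (C1 + C2*t)*exp(-t).
Since exp(-t) solves the homogeneous equation (r = -1 is a root of multiplicity 2), multiply the trial by t^2. Try u_p = A*t^2*exp(-t). Substituting into the equation and dividing by exp(-t) gives A = -1/2, so u_p = -t^2*exp(-t)/2.
General solution: u = C1*exp(-t) - t^2*exp(-t)/2 + C2*t*exp(-t).
Apply the initial conditions: u(0) = C1 = -1 and u'(0) = C2 - C1 = -3. Solving gives C1 = -1, C2 = -4.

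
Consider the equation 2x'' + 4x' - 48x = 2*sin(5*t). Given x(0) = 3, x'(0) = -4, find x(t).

Divide through by 2: x'' + 2x' - 24x = sin(5*t).
Characteristic equation r² + 2r - 24 = 0 factors as (r + 6)(r - 4) = 0, so r = -6, 4.
Hence x_h = C1*exp(-6*t) + C2*exp(4*t).
Try x_p = A*cos(5*t) + B*sin(5*t). Substituting and equating the coefficients of cos(5t) and sin(5t) gives A = -10/2501, B = -49/2501, so x_p = -49*sin(5*t)/2501 - 10*cos(5*t)/2501.
General solution: x = -49*sin(5*t)/2501 - 10*cos(5*t)/2501 + C1*exp(-6*t) + C2*exp(4*t).
Apply the initial conditions: x(0) = -10/2501 + C1 + C2 = 3 and x'(0) = -245/2501 - 6*C1 + 4*C2 = -4. Solving gives C1 = 971/610, C2 = 579/410.

x = -49*sin(5*t)/2501 - 10*cos(5*t)/2501 + 579*exp(4*t)/410 + 971*exp(-6*t)/610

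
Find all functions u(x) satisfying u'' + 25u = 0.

u = C1*cos(5*x) + C2*sin(5*x)

Characteristic equation r² + 25 = 0 has discriminant (0)² - 4·(25) = -100 < 0, so r = ± 5i.
Hence u_h = C1*cos(5*x) + C2*sin(5*x).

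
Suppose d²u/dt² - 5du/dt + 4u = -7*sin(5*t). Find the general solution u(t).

Characteristic equation r² - 5r + 4 = 0 factors as (r - 1)(r - 4) = 0, so r = 1, 4.
Hence u_h = C1*exp(t) + C2*exp(4*t).
Try u_p = A*cos(5*t) + B*sin(5*t). Substituting and equating the coefficients of cos(5t) and sin(5t) gives A = -175/1066, B = 147/1066, so u_p = -175*cos(5*t)/1066 + 147*sin(5*t)/1066.

u = -175*cos(5*t)/1066 + 147*sin(5*t)/1066 + C1*exp(t) + C2*exp(4*t)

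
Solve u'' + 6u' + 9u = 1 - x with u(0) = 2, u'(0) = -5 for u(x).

Characteristic equation r² + 6r + 9 = 0 has discriminant (6)² - 4·(9) = 0, so r = -3 is a repeated root.
Hence u_h = (C1 + C2*x)*exp(-3*x).
For the particular solution try u_p = A0 + A1*x. Substituting and matching coefficients of each power of x gives A0 = 5/27, A1 = -1/9, so u_p = 5/27 - x/9.
General solution: u = 5/27 - x/9 + C1*exp(-3*x) + C2*x*exp(-3*x).
Apply the initial conditions: u(0) = 5/27 + C1 = 2 and u'(0) = -1/9 + C2 - 3*C1 = -5. Solving gives C1 = 49/27, C2 = 5/9.

u = 5/27 - x/9 + 49*exp(-3*x)/27 + 5*x*exp(-3*x)/9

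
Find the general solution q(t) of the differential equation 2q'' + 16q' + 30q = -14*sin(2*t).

q = -77*sin(2*t)/377 + 112*cos(2*t)/377 + C1*exp(-5*t) + C2*exp(-3*t)

Divide through by 2: q'' + 8q' + 15q = -7*sin(2*t).
Characteristic equation r² + 8r + 15 = 0 factors as (r + 5)(r + 3) = 0, so r = -5, -3.
Hence q_h = C1*exp(-5*t) + C2*exp(-3*t).
Try q_p = A*cos(2*t) + B*sin(2*t). Substituting and equating the coefficients of cos(2t) and sin(2t) gives A = 112/377, B = -77/377, so q_p = -77*sin(2*t)/377 + 112*cos(2*t)/377.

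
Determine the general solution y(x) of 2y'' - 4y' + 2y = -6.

y = -3 + C1*exp(x) + C2*x*exp(x)

Divide through by 2: y'' - 2y' + y = -3.
Characteristic equation r² - 2r + 1 = 0 has discriminant (-2)² - 4·(1) = 0, so r = 1 is a repeated root.
Hence y_h = (C1 + C2*x)*exp(x).
For the particular solution try y_p = A0. Substituting and matching coefficients of each power of x gives A0 = -3, so y_p = -3.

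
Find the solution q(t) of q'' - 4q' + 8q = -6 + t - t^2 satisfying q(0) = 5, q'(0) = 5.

Characteristic equation r² - 4r + 8 = 0 has discriminant (-4)² - 4·(8) = -16 < 0, so r = 2 ± 2i.
Hence q_h = C1*cos(2*t)*exp(2*t) + C2*exp(2*t)*sin(2*t).
For the particular solution try q_p = A0 + A1*t + A2*t^2. Substituting and matching coefficients of each power of t gives A0 = -23/32, A1 = 0, A2 = -1/8, so q_p = -23/32 - t^2/8.
General solution: q = -23/32 - t^2/8 + C1*cos(2*t)*exp(2*t) + C2*exp(2*t)*sin(2*t).
Apply the initial conditions: q(0) = -23/32 + C1 = 5 and q'(0) = 2*C1 + 2*C2 = 5. Solving gives C1 = 183/32, C2 = -103/32.

q = -23/32 - t**2/8 - 103*exp(2*t)*sin(2*t)/32 + 183*cos(2*t)*exp(2*t)/32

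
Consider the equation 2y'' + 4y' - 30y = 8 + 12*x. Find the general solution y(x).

Divide through by 2: y'' + 2y' - 15y = 4 + 6*x.
Characteristic equation r² + 2r - 15 = 0 factors as (r + 5)(r - 3) = 0, so r = -5, 3.
Hence y_h = C1*exp(-5*x) + C2*exp(3*x).
For the particular solution try y_p = A0 + A1*x. Substituting and matching coefficients of each power of x gives A0 = -8/25, A1 = -2/5, so y_p = -8/25 - 2*x/5.

y = -8/25 - 2*x/5 + C1*exp(-5*x) + C2*exp(3*x)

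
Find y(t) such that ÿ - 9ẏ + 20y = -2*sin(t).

y = -19*sin(t)/221 - 9*cos(t)/221 + C1*exp(5*t) + C2*exp(4*t)

Characteristic equation r² - 9r + 20 = 0 factors as (r - 5)(r - 4) = 0, so r = 5, 4.
Hence y_h = C1*exp(5*t) + C2*exp(4*t).
Try y_p = A*cos(t) + B*sin(t). Substituting and equating the coefficients of cos(t) and sin(t) gives A = -9/221, B = -19/221, so y_p = -19*sin(t)/221 - 9*cos(t)/221.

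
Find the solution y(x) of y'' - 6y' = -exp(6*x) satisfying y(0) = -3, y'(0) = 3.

y = -127/36 + 19*exp(6*x)/36 - x*exp(6*x)/6

Characteristic equation r² - 6r = 0 factors as (r - 6)r = 0, so r = 6, 0.
Hence y_h = C1*exp(6*x) + C2.
Since exp(6*x) solves the homogeneous equation (r = 6 is a root of multiplicity 1), multiply the trial by x. Try y_p = A*x*exp(6*x). Substituting into the equation and dividing by exp(6*x) gives A = -1/6, so y_p = -x*exp(6*x)/6.
General solution: y = C2 + C1*exp(6*x) - x*exp(6*x)/6.
Apply the initial conditions: y(0) = C1 + C2 = -3 and y'(0) = -1/6 + 6*C1 = 3. Solving gives C1 = 19/36, C2 = -127/36.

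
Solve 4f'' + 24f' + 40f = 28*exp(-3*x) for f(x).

Divide through by 4: f'' + 6f' + 10f = 7*exp(-3*x).
Characteristic equation r² + 6r + 10 = 0 has discriminant (6)² - 4·(10) = -4 < 0, so r = -3 ± i.
Hence f_h = C1*cos(x)*exp(-3*x) + C2*exp(-3*x)*sin(x).
Try f_p = A*exp(-3*x). Substituting into the equation and dividing by exp(-3*x) gives A = 7, so f_p = 7*exp(-3*x).

f = 7*exp(-3*x) + C1*cos(x)*exp(-3*x) + C2*exp(-3*x)*sin(x)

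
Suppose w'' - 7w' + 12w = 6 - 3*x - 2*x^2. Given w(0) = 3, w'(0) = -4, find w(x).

w = 29/108 - 47*exp(4*x)/4 - 4*x/9 - x**2/6 + 391*exp(3*x)/27

Characteristic equation r² - 7r + 12 = 0 factors as (r - 3)(r - 4) = 0, so r = 3, 4.
Hence w_h = C1*exp(3*x) + C2*exp(4*x).
For the particular solution try w_p = A0 + A1*x + A2*x^2. Substituting and matching coefficients of each power of x gives A0 = 29/108, A1 = -4/9, A2 = -1/6, so w_p = 29/108 - 4*x/9 - x^2/6.
General solution: w = 29/108 - 4*x/9 - x^2/6 + C1*exp(3*x) + C2*exp(4*x).
Apply the initial conditions: w(0) = 29/108 + C1 + C2 = 3 and w'(0) = -4/9 + 3*C1 + 4*C2 = -4. Solving gives C1 = 391/27, C2 = -47/4.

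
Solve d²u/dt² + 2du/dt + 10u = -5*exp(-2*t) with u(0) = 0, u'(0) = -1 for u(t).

u = -exp(-2*t)/2 + cos(3*t)*exp(-t)/2 - exp(-t)*sin(3*t)/2

Characteristic equation r² + 2r + 10 = 0 has discriminant (2)² - 4·(10) = -36 < 0, so r = -1 ± 3i.
Hence u_h = C1*cos(3*t)*exp(-t) + C2*exp(-t)*sin(3*t).
Try u_p = A*exp(-2*t). Substituting into the equation and dividing by exp(-2*t) gives A = -1/2, so u_p = -exp(-2*t)/2.
General solution: u = -exp(-2*t)/2 + C1*cos(3*t)*exp(-t) + C2*exp(-t)*sin(3*t).
Apply the initial conditions: u(0) = -1/2 + C1 = 0 and u'(0) = 1 - C1 + 3*C2 = -1. Solving gives C1 = 1/2, C2 = -1/2.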